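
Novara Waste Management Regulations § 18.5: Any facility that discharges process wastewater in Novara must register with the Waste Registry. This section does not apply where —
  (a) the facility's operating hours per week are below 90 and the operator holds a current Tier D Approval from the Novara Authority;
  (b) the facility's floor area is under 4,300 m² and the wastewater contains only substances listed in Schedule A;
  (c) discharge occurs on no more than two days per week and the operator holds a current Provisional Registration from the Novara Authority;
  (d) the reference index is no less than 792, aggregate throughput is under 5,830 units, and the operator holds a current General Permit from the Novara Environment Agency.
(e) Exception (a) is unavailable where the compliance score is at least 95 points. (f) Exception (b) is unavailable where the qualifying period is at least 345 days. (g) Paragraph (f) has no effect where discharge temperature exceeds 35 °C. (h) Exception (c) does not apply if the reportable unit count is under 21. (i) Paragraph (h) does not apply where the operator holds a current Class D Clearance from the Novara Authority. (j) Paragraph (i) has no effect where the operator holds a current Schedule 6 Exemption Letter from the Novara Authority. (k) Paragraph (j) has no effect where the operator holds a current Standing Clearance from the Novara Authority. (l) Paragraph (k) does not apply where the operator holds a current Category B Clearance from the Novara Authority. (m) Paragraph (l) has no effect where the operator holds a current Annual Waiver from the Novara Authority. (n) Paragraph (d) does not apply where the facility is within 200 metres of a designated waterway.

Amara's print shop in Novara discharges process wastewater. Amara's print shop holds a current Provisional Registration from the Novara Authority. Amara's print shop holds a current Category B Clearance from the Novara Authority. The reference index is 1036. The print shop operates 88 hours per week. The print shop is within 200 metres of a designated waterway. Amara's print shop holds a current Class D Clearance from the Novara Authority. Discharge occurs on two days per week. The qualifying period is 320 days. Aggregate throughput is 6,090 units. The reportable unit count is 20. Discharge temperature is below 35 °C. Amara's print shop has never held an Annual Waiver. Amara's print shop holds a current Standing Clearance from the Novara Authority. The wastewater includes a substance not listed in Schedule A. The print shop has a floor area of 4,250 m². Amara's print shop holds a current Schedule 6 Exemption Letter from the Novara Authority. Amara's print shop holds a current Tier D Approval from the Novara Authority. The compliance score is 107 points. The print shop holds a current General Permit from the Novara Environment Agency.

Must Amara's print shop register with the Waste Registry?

Yes — Amara's print shop must register with the Waste Registry.

Exception (a): the facility's operating hours per week are 88, below the 90 limit; a current Tier D Approval is held — every condition holds. But: (e) operates against (a): the compliance score is 107 points, meeting the 95 points threshold. Exception (a) does not apply.
Exception (b) fails — the wastewater includes a non-Schedule-A substance.
Exception (c): discharge occurs on no more than two days per week; a current Provisional Registration is held — every condition holds. Turning to paragraphs (h)–(m): (h) applies — the reportable unit count is 20, under the 21 limit. (i) is triggered (a current Class D Clearance is held), but yields to (j): (j) applies — a current Schedule 6 Exemption Letter is held. (k) would limit (j) — a current Standing Clearance is held — but (l) sets (k) aside: (l) is triggered — a current Category B Clearance is held. (m), which would lift (l), is inapplicable — no current Annual Waiver is held. (c) is therefore removed.
Exception (d) fails — aggregate throughput is 6,090 units, not under 5,830 units.
No exception displaces § 18.5.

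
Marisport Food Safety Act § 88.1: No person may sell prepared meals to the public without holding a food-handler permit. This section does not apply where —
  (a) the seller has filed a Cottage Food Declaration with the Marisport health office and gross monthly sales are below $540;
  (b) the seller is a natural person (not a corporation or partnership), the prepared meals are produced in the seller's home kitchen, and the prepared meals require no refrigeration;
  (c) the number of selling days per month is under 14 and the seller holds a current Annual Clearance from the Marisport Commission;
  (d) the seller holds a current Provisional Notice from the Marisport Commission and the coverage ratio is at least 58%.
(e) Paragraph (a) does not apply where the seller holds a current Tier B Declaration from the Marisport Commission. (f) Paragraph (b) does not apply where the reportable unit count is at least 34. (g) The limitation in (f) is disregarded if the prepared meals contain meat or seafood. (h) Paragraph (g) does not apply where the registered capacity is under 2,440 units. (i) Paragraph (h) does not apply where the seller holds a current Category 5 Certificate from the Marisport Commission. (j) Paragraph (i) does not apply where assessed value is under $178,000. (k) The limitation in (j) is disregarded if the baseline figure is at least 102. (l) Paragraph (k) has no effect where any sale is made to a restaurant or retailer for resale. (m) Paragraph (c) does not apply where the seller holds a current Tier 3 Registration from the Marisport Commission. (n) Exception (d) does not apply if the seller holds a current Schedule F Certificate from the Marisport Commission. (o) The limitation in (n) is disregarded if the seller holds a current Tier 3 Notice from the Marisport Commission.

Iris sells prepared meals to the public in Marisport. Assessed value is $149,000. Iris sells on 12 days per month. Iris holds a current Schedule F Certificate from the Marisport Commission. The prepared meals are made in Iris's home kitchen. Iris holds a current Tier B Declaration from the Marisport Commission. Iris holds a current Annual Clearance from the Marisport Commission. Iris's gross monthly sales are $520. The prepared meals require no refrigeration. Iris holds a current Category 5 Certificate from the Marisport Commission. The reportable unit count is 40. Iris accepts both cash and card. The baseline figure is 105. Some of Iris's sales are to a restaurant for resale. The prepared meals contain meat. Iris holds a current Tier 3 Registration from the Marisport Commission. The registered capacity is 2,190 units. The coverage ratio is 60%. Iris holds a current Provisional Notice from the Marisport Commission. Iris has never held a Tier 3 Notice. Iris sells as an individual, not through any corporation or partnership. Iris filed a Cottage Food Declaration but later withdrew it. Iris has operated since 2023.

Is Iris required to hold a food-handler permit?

Exception (a) fails — the Cottage Food Declaration was withdrawn.
Exception (b)'s conditions are all satisfied: the seller is a natural person; the prepared meals are home-kitchen produced; the prepared meals are shelf-stable. But applying paragraphs (f)–(l): (f) applies — the reportable unit count is 40, meeting the 34 threshold. (g) applies (the prepared meals contain meat), but is overridden by (h): (h) operates against (g): the registered capacity is 2,190 units, under the 2,440 units limit. (i) would limit (h) — a current Category 5 Certificate is held — but (j) sets (i) aside: (j) applies — assessed value is $149,000, under the $178,000 limit. (k) is triggered (the baseline figure is 105, meeting the 102 threshold), but is itself disapplied by (l): (l) operates — some sales are to a restaurant for resale. (b) is therefore removed.
Exception (c) is satisfied on its face — the number of selling days per month is 12, under the 14 limit; a current Annual Clearance is held. But: (m) operates against (c): a current Tier 3 Registration is held. (c) is therefore removed.
Exception (d)'s conditions are all satisfied: a current Provisional Notice is held; the coverage ratio is 60%, meeting the 58% threshold. However, paragraphs (n)–(o) must be considered: (n) operates against (d): a current Schedule F Certificate is held. (o) does not operate here (the Tier 3 Notice is not current), so (n) stands. Exception (d) does not apply.
No exception applies. The general rule governs.

Yes — Iris must hold a food-handler permit.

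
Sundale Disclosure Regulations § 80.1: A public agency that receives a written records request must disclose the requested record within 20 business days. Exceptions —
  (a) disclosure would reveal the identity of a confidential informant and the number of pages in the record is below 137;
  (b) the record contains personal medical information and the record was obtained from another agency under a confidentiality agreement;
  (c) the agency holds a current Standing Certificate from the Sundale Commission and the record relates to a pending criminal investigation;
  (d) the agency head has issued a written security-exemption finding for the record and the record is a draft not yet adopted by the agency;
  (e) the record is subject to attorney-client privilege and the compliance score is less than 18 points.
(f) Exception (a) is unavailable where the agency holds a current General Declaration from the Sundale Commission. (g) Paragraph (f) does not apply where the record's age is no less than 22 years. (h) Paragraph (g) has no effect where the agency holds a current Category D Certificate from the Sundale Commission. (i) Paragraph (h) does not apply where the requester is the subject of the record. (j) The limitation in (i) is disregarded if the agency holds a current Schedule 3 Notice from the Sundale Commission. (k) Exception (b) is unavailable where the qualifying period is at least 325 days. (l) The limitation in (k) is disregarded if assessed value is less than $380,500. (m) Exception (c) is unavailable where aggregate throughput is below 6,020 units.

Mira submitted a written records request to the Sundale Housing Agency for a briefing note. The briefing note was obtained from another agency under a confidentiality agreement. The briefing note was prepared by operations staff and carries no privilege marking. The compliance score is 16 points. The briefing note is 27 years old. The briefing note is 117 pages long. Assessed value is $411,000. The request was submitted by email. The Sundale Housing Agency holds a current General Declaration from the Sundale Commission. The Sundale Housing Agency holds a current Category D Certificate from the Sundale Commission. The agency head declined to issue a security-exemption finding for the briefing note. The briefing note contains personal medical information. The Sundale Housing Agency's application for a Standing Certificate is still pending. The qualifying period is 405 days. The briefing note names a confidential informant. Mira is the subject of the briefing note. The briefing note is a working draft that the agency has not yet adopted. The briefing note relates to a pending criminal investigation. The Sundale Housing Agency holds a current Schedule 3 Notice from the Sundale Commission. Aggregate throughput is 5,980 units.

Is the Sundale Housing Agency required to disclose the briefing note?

Yes — the Sundale Housing Agency must disclose the briefing note.

Exception (a): the briefing note names a confidential informant; the number of pages in the record is 117, below the 137 limit — every condition holds. However, paragraphs (f)–(j) must be considered: (f) is engaged — a current General Declaration is held. (g) operates (the record's age is 27 years, meeting the 22 years threshold), but is displaced by (h): (h) operates against (g): a current Category D Certificate is held. (i) would limit (h) — Mira is the subject of the briefing note — but (j) sets (i) aside: (j) is engaged — a current Schedule 3 Notice is held. (a) is therefore removed.
Exception (b) is satisfied on its face — the briefing note contains personal medical information; the briefing note was obtained under a confidentiality agreement. But: (k) operates against (b): the qualifying period is 405 days, meeting the 325 days threshold. (l) does not operate here (assessed value is $411,000, not less than $380,500), so (k) stands. (b) is therefore removed.
Exception (c) fails — no current Standing Certificate is held.
Exception (d) fails — the agency head declined to issue a security-exemption finding.
Exception (e) fails — the briefing note carries no privilege marking.
No exception is made out. the Sundale Housing Agency falls within the general rule.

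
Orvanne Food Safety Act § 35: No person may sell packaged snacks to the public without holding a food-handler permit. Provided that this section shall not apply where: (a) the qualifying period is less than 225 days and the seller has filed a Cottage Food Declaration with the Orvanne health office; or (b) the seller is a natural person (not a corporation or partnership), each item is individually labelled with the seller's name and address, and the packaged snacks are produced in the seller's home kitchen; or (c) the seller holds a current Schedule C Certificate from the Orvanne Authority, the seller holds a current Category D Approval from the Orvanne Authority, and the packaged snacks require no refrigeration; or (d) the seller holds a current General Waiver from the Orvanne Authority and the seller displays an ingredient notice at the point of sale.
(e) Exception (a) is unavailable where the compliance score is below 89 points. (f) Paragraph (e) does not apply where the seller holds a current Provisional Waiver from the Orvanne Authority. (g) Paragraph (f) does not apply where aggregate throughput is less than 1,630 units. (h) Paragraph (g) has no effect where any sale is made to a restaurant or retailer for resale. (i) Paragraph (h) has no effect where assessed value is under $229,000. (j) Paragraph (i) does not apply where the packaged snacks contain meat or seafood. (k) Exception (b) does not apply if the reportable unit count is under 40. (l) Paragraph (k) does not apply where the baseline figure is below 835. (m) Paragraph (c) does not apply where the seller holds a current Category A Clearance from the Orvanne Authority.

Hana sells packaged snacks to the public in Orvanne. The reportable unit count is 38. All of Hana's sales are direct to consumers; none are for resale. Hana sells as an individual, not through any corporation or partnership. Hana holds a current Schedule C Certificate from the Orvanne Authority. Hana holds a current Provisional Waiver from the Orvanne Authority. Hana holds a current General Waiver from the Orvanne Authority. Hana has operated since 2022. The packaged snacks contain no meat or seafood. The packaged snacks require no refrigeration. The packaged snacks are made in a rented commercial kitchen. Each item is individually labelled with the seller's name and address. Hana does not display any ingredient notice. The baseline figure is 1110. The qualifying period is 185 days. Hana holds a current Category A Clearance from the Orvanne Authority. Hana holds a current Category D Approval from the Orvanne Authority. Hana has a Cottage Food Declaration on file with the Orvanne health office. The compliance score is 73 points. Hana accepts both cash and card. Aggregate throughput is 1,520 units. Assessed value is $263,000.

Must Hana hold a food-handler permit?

Yes — Hana must hold a food-handler permit.

All of (a)'s requirements are met (the qualifying period is 185 days, less than the 225 days limit; a Cottage Food Declaration is on file). However, paragraphs (e)–(j) must be considered: (e) operates — the compliance score is 73 points, below the 89 points limit. (f) would limit (e) — a current Provisional Waiver is held — but (g) sets (f) aside: (g) is engaged — aggregate throughput is 1,520 units, less than the 1,630 units limit. (h) is not engaged (no sales are for resale), so (g) stands. (a) is therefore removed.
Exception (b) fails — the packaged snacks are made in a commercial kitchen, not a home kitchen.
Exception (c): a current Schedule C Certificate is held; a current Category D Approval is held; the packaged snacks are shelf-stable — every condition holds. But: (m) operates against (c): a current Category A Clearance is held. Exception (c) does not apply.
Exception (d) fails — no ingredient notice is displayed.
No exception applies. The general rule governs.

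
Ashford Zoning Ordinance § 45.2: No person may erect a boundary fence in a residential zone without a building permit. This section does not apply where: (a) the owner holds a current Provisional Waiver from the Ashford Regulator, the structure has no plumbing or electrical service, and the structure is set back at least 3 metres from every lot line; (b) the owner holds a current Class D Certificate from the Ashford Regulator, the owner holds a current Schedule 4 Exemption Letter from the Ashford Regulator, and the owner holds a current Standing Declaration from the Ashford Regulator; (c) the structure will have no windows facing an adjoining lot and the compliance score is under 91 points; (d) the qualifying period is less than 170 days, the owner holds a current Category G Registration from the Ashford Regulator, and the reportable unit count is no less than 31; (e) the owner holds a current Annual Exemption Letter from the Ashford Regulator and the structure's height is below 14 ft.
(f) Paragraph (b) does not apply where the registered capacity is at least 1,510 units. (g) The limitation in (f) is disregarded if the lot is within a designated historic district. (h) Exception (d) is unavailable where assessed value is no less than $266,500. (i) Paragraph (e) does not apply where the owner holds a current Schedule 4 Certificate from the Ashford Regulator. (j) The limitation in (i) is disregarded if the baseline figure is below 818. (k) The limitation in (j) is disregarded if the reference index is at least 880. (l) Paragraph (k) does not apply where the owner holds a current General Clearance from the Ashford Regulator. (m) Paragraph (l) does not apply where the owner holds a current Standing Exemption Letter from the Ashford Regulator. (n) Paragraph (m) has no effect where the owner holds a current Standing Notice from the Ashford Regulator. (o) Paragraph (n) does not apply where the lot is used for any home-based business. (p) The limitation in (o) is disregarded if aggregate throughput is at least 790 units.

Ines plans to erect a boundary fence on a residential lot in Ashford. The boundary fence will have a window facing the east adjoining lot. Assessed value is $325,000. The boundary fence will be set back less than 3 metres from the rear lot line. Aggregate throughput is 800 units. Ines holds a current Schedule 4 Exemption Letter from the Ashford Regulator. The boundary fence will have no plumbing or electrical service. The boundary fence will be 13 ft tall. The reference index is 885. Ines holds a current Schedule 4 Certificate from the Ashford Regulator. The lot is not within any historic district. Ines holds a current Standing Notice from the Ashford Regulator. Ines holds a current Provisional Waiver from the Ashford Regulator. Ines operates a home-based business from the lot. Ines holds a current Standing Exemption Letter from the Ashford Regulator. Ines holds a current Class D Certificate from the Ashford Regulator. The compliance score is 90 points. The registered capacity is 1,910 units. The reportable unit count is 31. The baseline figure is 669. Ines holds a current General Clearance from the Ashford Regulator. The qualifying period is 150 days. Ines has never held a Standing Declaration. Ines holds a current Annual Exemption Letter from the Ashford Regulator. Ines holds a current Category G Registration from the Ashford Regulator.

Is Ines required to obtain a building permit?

No — exception (e) applies; Ines does not need a building permit.

Exception (a) fails — the rear setback is under 3 m.
Exception (b) fails — the Standing Declaration is not current.
Exception (c) fails — a window faces an adjoining lot.
All of (d)'s requirements are met (the qualifying period is 150 days, less than the 170 days limit; a current Category G Registration is held; the reportable unit count is 31, meeting the 31 threshold). But: (h) operates against (d): assessed value is $325,000, meeting the $266,500 threshold. So (d) is unavailable.
Exception (e) is satisfied on its face — a current Annual Exemption Letter is held; the structure's height is 13 ft, below the 14 ft limit. Under paragraphs (i)–(p): (i) applies (a current Schedule 4 Certificate is held), but is itself disapplied by (j): (j) operates against (i): the baseline figure is 669, below the 818 limit. (k) would limit (j) — the reference index is 885, meeting the 880 threshold — but (l) sets (k) aside: (l) applies — a current General Clearance is held. (m) would limit (l) — a current Standing Exemption Letter is held — but (n) sets (m) aside: (n) is engaged — a current Standing Notice is held. (o) would limit (n) — a home-based business operates on the lot — but (p) sets (o) aside: (p) is triggered — aggregate throughput is 800 units, meeting the 790 units threshold. So (e) applies.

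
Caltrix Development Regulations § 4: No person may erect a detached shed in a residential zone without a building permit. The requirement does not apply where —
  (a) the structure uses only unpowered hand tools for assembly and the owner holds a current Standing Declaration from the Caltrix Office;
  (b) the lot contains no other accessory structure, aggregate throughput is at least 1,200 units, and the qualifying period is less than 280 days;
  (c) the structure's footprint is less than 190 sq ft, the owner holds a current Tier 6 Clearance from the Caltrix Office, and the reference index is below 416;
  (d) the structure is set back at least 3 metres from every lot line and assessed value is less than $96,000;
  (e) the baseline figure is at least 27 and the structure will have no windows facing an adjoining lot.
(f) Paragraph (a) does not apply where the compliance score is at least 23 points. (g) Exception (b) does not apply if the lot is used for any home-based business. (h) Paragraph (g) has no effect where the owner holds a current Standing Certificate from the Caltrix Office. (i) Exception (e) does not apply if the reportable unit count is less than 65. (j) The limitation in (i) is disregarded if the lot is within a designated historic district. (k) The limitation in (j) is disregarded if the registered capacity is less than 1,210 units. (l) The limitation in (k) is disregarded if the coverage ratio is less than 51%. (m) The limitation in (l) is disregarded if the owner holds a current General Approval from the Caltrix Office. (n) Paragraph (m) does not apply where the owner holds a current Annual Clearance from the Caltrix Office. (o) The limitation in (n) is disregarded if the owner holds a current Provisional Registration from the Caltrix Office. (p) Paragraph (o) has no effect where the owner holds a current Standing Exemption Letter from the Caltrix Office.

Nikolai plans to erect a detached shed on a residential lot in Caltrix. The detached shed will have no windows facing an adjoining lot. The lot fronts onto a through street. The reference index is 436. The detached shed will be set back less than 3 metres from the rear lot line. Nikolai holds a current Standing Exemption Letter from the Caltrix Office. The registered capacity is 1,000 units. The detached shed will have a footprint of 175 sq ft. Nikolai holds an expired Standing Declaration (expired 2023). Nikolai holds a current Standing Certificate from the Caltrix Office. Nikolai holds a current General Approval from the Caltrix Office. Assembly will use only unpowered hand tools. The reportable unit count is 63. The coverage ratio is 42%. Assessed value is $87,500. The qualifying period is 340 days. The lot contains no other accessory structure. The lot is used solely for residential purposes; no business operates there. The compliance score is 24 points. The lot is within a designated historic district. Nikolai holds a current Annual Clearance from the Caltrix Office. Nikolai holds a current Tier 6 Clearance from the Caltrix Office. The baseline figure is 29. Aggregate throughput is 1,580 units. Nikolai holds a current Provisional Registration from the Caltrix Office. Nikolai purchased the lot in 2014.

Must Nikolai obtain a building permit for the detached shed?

No — exception (e) applies; Nikolai does not need a building permit.

Exception (a) does not apply: no current Standing Declaration is held.
Exception (b) requires that the qualifying period is less than 280 days; but the qualifying period is 340 days, not less than 280 days, so (b) is unavailable.
Exception (c) does not apply: the reference index is 436, not below 416.
Exception (d) fails — the rear setback is under 3 m.
Exception (e): the baseline figure is 29, meeting the 27 threshold; no windows face an adjoining lot — every condition holds. Under paragraphs (i)–(p): (i) would limit (e) — the reportable unit count is 63, less than the 65 limit — but (j) sets (i) aside: (j) operates against (i): the lot is in a historic district. (k) applies (the registered capacity is 1,000 units, less than the 1,210 units limit), but is itself disapplied by (l): (l) operates against (k): the coverage ratio is 42%, less than the 51% limit. (m) is triggered (a current General Approval is held), but yields to (n): (n) operates against (m): a current Annual Clearance is held. (o) would limit (n) — a current Provisional Registration is held — but (p) sets (o) aside: (p) operates against (o): a current Standing Exemption Letter is held. Exception (e) stands.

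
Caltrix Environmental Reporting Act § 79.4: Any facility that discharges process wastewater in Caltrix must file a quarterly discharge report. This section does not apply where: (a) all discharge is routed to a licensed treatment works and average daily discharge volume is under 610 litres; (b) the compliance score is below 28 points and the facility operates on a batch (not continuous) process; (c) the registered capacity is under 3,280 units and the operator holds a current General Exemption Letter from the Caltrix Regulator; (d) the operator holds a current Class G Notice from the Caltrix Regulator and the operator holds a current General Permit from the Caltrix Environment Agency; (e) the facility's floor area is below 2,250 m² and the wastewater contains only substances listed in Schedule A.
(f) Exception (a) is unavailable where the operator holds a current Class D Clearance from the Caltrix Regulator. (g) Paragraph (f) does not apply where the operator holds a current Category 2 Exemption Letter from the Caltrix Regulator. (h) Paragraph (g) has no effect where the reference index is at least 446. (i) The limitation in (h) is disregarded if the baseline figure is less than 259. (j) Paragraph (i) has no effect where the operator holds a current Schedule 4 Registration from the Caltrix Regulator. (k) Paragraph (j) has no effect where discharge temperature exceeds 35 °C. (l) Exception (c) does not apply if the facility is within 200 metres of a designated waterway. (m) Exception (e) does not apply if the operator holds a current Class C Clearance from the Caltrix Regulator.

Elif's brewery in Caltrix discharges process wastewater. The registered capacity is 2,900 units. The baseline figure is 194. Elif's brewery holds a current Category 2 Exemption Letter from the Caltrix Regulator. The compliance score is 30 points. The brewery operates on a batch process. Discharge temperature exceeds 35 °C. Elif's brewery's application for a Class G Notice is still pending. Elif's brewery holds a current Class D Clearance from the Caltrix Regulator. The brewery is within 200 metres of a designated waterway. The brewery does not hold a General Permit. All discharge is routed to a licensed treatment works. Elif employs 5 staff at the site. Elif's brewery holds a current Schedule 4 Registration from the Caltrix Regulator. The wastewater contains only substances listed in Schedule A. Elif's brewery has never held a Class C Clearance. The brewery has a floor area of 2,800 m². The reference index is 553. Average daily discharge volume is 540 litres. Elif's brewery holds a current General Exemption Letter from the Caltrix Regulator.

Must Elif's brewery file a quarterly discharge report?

Exception (a): discharge is routed to a licensed treatment works; average daily discharge volume is 540 litres, under the 610 litres limit — every condition holds. Considering the limiting provisions: (f) would limit (a) — a current Class D Clearance is held — but (g) sets (f) aside: (g) applies — a current Category 2 Exemption Letter is held. (h) would limit (g) — the reference index is 553, meeting the 446 threshold — but (i) sets (h) aside: (i) operates against (h): the baseline figure is 194, less than the 259 limit. (j) would limit (i) — a current Schedule 4 Registration is held — but (k) sets (j) aside: (k) is triggered — discharge temperature exceeds 35 °C. Exception (a) stands.
Exception (b) fails — the compliance score is 30 points, not below 28 points.
Exception (c)'s conditions are all satisfied: the registered capacity is 2,900 units, under the 3,280 units limit; a current General Exemption Letter is held. Turning to paragraph (l): (l) is triggered — the brewery is within 200 m of a designated waterway. Exception (c) does not apply.
Exception (d) does not apply: the Class G Notice is not current.
Exception (e) fails — the facility's floor area is 2,800 m², not below 2,250 m².

No — exception (a) applies; Elif's brewery is not required to file a quarterly discharge report.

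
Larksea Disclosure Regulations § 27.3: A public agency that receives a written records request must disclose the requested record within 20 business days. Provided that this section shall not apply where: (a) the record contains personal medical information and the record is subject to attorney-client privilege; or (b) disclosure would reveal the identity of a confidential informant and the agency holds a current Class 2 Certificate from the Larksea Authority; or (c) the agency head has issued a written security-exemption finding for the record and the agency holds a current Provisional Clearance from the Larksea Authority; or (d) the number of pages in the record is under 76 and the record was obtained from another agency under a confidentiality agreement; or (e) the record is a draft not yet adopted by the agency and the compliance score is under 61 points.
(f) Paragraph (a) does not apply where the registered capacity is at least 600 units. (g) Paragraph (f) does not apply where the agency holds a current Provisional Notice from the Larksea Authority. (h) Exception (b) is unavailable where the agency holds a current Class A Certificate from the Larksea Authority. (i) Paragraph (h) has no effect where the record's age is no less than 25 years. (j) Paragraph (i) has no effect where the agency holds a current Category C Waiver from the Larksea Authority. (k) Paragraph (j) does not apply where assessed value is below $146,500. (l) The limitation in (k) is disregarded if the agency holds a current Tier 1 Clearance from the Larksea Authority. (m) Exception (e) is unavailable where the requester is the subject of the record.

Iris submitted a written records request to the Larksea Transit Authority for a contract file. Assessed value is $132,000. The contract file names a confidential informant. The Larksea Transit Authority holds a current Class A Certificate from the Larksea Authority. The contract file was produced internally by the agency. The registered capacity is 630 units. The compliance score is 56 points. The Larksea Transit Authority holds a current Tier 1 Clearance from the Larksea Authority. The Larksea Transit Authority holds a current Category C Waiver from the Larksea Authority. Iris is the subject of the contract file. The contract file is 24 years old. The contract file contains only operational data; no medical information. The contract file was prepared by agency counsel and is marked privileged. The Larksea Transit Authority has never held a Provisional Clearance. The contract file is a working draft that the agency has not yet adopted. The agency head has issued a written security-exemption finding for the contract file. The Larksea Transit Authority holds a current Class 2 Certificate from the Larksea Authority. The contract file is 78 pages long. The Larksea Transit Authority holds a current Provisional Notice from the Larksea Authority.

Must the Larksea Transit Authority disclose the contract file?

Yes — the Larksea Transit Authority must disclose the contract file.

Exception (a) requires that the record contains personal medical information; but the contract file contains only operational data, so (a) is unavailable.
Exception (b) is satisfied on its face — the contract file names a confidential informant; a current Class 2 Certificate is held. Turning to paragraphs (h)–(l): (h) operates against (b): a current Class A Certificate is held. (i) is inapplicable (the record's age is 24 years, short of 25 years), so (h) stands. So (b) is unavailable.
Exception (c) does not apply: there is no Provisional Clearance in force.
Exception (d) fails — the number of pages in the record is 78, not under 76.
Exception (e): the contract file is an unadopted draft; the compliance score is 56 points, under the 61 points limit — every condition holds. However, paragraph (m) must be considered: (m) is engaged — Iris is the subject of the contract file. (e) is therefore removed.
No exception is made out. the Larksea Transit Authority falls within the general rule.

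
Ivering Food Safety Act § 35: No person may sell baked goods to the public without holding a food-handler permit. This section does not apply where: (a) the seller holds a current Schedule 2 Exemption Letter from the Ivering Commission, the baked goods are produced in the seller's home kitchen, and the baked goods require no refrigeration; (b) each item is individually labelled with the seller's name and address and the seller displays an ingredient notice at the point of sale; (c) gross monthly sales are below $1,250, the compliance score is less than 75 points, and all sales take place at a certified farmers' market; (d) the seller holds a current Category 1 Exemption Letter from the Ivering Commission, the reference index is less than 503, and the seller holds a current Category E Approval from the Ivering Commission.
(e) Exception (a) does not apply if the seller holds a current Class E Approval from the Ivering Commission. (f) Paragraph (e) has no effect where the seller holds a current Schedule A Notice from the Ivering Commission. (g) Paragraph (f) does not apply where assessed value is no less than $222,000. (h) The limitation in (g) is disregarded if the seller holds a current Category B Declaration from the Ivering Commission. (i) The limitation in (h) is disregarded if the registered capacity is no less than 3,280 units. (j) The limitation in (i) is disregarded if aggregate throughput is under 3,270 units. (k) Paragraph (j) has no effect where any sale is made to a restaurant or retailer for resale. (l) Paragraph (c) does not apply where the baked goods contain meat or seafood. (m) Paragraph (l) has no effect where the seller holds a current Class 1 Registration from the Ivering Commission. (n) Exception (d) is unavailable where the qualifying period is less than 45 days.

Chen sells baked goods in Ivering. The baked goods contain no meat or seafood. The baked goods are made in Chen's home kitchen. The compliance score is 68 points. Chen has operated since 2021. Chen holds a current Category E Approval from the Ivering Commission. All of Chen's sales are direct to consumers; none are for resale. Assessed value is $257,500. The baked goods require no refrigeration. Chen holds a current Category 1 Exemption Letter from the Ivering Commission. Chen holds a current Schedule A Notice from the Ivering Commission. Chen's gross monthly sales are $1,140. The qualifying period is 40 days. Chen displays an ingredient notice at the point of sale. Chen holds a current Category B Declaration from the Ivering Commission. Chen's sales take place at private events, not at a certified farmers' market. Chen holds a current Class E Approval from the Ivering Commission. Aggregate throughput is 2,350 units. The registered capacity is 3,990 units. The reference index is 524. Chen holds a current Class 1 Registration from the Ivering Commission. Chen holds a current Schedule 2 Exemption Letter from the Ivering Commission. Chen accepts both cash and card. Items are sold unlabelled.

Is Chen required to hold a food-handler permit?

No — exception (a) applies; Chen is not required to hold a food-handler permit.

Exception (a) is satisfied on its face — a current Schedule 2 Exemption Letter is held; the baked goods are home-kitchen produced; the baked goods are shelf-stable. Under paragraphs (e)–(k): (e) operates (a current Class E Approval is held), but is itself disapplied by (f): (f) operates against (e): a current Schedule A Notice is held. (g) would limit (f) — assessed value is $257,500, meeting the $222,000 threshold — but (h) sets (g) aside: (h) operates against (g): a current Category B Declaration is held. (i) is triggered (the registered capacity is 3,990 units, meeting the 3,280 units threshold), but is itself disapplied by (j): (j) operates against (i): aggregate throughput is 2,350 units, under the 3,270 units limit. (k), which would lift (j), is inapplicable — no sales are for resale. So (a) applies.
Exception (b) fails — items are sold unlabelled.
Exception (c) requires that all sales take place at a certified farmers' market; but sales are at private events, not a certified farmers' market, so (c) is unavailable.
Exception (d) fails — the reference index is 524, not less than 503.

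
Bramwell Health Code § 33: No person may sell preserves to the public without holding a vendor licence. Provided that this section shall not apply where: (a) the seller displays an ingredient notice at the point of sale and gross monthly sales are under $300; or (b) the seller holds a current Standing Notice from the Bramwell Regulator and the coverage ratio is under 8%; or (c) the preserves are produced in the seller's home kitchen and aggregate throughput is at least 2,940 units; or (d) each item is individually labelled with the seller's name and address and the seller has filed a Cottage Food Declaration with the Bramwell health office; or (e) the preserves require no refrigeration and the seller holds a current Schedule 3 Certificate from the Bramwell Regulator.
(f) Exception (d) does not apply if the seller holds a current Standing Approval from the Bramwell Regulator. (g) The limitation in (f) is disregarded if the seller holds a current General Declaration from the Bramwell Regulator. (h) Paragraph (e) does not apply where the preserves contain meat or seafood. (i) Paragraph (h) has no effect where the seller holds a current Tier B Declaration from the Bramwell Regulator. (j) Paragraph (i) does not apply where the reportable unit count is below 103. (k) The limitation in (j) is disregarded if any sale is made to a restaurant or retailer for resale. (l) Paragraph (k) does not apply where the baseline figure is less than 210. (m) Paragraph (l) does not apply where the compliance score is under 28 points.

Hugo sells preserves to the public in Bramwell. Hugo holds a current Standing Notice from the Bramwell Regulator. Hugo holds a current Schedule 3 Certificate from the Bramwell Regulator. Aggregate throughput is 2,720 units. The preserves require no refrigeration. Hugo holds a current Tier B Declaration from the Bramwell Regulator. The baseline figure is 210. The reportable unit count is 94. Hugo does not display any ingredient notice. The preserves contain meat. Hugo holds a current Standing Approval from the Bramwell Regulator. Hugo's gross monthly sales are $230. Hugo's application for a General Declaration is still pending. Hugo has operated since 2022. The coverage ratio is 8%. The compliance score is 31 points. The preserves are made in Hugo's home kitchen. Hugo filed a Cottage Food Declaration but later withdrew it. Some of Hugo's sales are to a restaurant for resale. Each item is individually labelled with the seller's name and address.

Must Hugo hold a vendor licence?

Exception (a) requires that the seller displays an ingredient notice at the point of sale; but no ingredient notice is displayed, so (a) is unavailable.
Exception (b) requires that the coverage ratio is under 8%; but the coverage ratio is 8%, not under 8%, so (b) is unavailable.
Exception (c) requires that aggregate throughput is at least 2,940 units; but aggregate throughput is 2,720 units, short of 2,940 units, so (c) is unavailable.
Exception (d) requires that the seller has filed a Cottage Food Declaration with the Bramwell health office; but the Cottage Food Declaration was withdrawn, so (d) is unavailable.
Exception (e): the preserves are shelf-stable; a current Schedule 3 Certificate is held — every condition holds. Considering the limiting provisions: (h) is engaged (the preserves contain meat), but is overridden by (i): (i) applies — a current Tier B Declaration is held. (j) would limit (i) — the reportable unit count is 94, below the 103 limit — but (k) sets (j) aside: (k) operates against (j): some sales are to a restaurant for resale. (l), which would lift (k), is inapplicable — the baseline figure is 210, not less than 210. So (e) applies.

No — exception (e) applies; Hugo is not required to hold a vendor licence.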